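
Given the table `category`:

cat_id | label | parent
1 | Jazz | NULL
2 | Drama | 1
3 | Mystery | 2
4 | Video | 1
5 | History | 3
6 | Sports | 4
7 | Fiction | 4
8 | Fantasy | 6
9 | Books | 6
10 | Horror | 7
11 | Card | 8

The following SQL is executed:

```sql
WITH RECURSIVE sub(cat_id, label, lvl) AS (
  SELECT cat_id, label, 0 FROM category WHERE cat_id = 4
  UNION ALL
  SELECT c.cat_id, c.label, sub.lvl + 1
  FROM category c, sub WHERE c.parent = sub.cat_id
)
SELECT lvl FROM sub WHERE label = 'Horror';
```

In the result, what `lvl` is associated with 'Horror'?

2

Base: cat_id=4 (Video) at lvl 0.
Iteration 1: rows with parent in {4} -> Sports (id 6, lvl 1), Fiction (id 7, lvl 1).
Iteration 2: rows with parent in {6,7} -> Fantasy (id 8, lvl 2), Books (id 9, lvl 2), Horror (id 10, lvl 2).
Iteration 3: rows with parent in {8,9,10} -> Card (id 11, lvl 3).
Iteration 4: no rows with parent in {11}; recursion stops.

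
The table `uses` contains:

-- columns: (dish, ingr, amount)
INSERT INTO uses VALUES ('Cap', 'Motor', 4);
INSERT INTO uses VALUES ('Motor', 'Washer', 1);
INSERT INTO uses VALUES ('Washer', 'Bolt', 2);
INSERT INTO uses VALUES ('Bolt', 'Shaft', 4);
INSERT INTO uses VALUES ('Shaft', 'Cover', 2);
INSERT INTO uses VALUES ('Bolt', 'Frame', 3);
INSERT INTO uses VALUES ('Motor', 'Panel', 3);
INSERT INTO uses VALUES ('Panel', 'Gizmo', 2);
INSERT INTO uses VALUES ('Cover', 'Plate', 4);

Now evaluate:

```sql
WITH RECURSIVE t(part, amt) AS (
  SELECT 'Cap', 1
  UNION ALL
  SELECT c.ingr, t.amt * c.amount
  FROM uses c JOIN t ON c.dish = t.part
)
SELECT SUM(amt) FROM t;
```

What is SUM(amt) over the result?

429

Base: (Cap, amt=1).
Iteration 1: components of {Cap} -> Motor = 1*4 = 4.
Iteration 2: components of {Motor} -> Panel = 4*3 = 12, Washer = 4*1 = 4.
Iteration 3: components of {Panel,Washer} -> Bolt = 4*2 = 8, Gizmo = 12*2 = 24.
Iteration 4: components of {Bolt,Gizmo} -> Frame = 8*3 = 24, Shaft = 8*4 = 32.
Iteration 5: components of {Frame,Shaft} -> Cover = 32*2 = 64.
Iteration 6: components of {Cover} -> Plate = 64*4 = 256.
Iteration 7: no further components; recursion stops.
SUM(amt) = 1 + 4 + 4 + 12 + 8 + 24 + 32 + 24 + 64 + 256 = 429.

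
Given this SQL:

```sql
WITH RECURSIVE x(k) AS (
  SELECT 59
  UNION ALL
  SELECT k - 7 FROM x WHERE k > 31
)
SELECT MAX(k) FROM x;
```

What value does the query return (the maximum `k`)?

Base: k=59.
Iteration 1: 59 > 31 holds -> k = 59 - 7 = 52.
Iteration 2: 52 > 31 holds -> k = 52 - 7 = 45.
Iteration 3: 45 > 31 holds -> k = 45 - 7 = 38.
Iteration 4: 38 > 31 holds -> k = 38 - 7 = 31.
Iteration 5: 31 > 31 fails; recursion stops.
k values: 59, 52, 45, 38, 31; the maximum is 59.

59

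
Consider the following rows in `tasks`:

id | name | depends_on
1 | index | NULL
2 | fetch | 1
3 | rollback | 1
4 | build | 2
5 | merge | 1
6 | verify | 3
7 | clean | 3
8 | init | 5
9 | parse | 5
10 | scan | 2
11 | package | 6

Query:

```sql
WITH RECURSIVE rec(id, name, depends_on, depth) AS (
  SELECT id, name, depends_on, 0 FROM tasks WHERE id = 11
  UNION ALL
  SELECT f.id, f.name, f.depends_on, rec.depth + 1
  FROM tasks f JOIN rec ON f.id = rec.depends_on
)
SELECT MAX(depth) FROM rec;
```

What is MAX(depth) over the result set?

Base: id=11 (package), depends_on=6, depth 0.
Iteration 1: join on id=6 -> verify (id 6, depends_on=3, depth 1).
Iteration 2: join on id=3 -> rollback (id 3, depends_on=1, depth 2).
Iteration 3: join on id=1 -> index (id 1, depends_on=NULL, depth 3).
Iteration 4: depends_on is NULL; no match; recursion stops.
depth values: 0, 1, 2, 3; the maximum is 3.

3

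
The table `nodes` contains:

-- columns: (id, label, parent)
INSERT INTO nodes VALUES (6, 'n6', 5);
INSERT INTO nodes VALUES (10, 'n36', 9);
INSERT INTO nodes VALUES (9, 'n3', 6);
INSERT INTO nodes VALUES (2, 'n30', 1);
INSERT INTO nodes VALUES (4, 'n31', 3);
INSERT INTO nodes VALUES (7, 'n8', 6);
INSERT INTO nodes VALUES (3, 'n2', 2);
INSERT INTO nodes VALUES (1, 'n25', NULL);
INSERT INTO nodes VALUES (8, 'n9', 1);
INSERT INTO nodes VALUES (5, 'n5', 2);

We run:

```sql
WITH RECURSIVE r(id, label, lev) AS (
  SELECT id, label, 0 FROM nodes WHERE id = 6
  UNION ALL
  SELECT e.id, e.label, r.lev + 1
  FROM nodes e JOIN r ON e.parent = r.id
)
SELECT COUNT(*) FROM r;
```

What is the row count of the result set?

Base: id=6 (n6) at lev 0.
Iteration 1: rows with parent in {6} -> n8 (id 7, lev 1), n3 (id 9, lev 1).
Iteration 2: rows with parent in {7,9} -> n36 (id 10, lev 2).
Iteration 3: no rows with parent in {10}; recursion stops.
Total rows emitted: 4.

4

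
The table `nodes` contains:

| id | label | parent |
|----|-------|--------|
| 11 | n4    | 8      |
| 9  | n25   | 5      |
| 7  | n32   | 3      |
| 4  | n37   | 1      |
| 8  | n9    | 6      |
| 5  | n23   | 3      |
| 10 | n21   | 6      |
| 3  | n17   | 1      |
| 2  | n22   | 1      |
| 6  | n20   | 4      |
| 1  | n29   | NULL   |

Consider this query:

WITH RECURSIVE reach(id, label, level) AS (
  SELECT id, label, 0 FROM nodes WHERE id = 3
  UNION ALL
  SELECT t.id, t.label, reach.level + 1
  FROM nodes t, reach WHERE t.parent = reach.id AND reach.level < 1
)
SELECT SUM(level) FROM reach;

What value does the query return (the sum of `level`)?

Base: id=3 (n17) at level 0.
Iteration 1: rows with parent in {3} -> n23 (id 5, level 1), n32 (id 7, level 1).
Iteration 2: level < 1 fails for all current rows; recursion stops.
SUM(level) = 0 + 1 + 1 = 2.

2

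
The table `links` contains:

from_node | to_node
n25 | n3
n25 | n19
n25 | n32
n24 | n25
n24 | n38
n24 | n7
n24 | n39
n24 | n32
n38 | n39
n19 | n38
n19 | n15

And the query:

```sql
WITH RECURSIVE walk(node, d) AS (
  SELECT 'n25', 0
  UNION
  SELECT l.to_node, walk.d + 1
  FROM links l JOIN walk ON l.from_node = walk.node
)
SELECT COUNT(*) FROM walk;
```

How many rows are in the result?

7

Base: (n25, d=0).
Iteration 1: edges from {n25} -> (n19, d=1), (n3, d=1), (n32, d=1).
Iteration 2: edges from {n19,n3,n32} -> (n15, d=2), (n38, d=2).
Iteration 3: edges from {n15,n38} -> (n39, d=3).
Iteration 4: no outgoing edges from {n39}; recursion stops.
Total rows emitted: 7.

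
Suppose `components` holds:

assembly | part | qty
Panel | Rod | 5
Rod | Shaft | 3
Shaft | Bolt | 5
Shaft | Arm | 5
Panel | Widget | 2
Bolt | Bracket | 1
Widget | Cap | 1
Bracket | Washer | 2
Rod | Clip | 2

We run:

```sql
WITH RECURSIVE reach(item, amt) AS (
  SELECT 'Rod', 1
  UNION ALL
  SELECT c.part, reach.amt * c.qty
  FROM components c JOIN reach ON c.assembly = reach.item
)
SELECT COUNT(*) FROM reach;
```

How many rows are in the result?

Base: (Rod, amt=1).
Iteration 1: components of {Rod} -> Clip = 1*2 = 2, Shaft = 1*3 = 3.
Iteration 2: components of {Clip,Shaft} -> Arm = 3*5 = 15, Bolt = 3*5 = 15.
Iteration 3: components of {Arm,Bolt} -> Bracket = 15*1 = 15.
Iteration 4: components of {Bracket} -> Washer = 15*2 = 30.
Iteration 5: no further components; recursion stops.
Total rows emitted: 7.

7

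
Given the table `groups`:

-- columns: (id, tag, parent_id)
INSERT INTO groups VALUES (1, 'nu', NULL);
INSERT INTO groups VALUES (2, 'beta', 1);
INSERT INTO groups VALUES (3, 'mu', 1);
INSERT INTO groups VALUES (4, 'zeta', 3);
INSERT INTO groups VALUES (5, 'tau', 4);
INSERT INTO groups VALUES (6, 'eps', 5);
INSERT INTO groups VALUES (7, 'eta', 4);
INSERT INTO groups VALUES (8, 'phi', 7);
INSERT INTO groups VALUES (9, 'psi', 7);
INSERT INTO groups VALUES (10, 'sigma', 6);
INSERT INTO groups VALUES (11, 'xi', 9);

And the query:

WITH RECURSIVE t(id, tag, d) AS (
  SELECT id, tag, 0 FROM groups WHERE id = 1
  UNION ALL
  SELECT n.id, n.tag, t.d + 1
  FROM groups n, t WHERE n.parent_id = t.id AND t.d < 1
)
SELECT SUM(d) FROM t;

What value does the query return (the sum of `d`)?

2

Base: id=1 (nu) at d 0.
Iteration 1: rows with parent_id in {1} -> beta (id 2, d 1), mu (id 3, d 1).
Iteration 2: d < 1 fails for all current rows; recursion stops.
SUM(d) = 0 + 1 + 1 = 2.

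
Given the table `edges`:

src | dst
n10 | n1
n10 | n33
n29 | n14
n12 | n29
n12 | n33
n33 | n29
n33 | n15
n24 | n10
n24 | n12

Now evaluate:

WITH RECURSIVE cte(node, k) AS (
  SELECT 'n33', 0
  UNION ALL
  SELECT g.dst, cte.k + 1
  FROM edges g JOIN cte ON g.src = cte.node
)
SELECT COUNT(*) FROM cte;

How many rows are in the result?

Base: (n33, k=0).
Iteration 1: edges from {n33} -> (n15, k=1), (n29, k=1).
Iteration 2: edges from {n15,n29} -> (n14, k=2).
Iteration 3: no outgoing edges from {n14}; recursion stops.
Total rows emitted: 4.

4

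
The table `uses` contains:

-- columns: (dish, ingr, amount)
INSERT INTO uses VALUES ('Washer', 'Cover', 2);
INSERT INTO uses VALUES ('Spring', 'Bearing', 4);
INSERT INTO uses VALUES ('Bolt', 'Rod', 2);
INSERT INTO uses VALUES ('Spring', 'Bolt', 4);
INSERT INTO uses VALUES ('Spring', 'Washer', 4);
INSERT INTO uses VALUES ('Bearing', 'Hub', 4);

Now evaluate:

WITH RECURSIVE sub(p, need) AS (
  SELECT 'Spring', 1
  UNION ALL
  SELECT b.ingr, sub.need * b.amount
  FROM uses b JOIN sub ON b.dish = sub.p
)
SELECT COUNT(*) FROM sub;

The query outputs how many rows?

7

Base: (Spring, need=1).
Iteration 1: components of {Spring} -> Bearing = 1*4 = 4, Bolt = 1*4 = 4, Washer = 1*4 = 4.
Iteration 2: components of {Bearing,Bolt,Washer} -> Cover = 4*2 = 8, Hub = 4*4 = 16, Rod = 4*2 = 8.
Iteration 3: no further components; recursion stops.
Total rows emitted: 7.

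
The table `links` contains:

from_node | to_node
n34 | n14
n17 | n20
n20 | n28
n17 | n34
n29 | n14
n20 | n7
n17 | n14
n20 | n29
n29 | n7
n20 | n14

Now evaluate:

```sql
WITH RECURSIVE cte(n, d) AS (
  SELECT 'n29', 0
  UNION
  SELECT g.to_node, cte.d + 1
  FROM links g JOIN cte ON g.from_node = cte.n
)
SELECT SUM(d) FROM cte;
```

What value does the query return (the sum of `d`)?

2

Base: (n29, d=0).
Iteration 1: edges from {n29} -> (n14, d=1), (n7, d=1).
Iteration 2: no outgoing edges from {n14,n7}; recursion stops.
SUM(d) = 0 + 1 + 1 = 2.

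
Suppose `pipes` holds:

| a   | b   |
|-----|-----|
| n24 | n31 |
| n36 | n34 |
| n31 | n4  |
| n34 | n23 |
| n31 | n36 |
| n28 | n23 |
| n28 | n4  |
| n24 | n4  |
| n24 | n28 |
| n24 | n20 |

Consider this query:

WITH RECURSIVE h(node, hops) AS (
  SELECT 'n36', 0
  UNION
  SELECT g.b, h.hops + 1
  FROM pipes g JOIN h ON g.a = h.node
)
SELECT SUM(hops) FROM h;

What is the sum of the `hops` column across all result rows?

Base: (n36, hops=0).
Iteration 1: edges from {n36} -> (n34, hops=1).
Iteration 2: edges from {n34} -> (n23, hops=2).
Iteration 3: no outgoing edges from {n23}; recursion stops.
SUM(hops) = 0 + 1 + 2 = 3.

3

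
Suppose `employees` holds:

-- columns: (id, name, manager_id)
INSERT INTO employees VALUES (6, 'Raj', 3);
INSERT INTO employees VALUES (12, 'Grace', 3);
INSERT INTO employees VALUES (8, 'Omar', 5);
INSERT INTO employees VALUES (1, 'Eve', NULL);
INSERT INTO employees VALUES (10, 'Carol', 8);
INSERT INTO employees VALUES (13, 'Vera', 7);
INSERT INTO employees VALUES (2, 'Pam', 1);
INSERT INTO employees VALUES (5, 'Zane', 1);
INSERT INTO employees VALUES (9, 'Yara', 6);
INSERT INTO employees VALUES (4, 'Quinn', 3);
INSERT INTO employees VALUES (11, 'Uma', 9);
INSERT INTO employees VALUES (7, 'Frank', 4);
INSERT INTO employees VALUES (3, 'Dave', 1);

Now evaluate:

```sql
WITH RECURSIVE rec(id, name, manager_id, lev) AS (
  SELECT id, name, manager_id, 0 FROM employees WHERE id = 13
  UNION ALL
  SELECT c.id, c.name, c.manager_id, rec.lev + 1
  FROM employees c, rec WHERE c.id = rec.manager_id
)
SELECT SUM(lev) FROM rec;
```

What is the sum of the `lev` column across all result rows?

10

Base: id=13 (Vera), manager_id=7, lev 0.
Iteration 1: join on id=7 -> Frank (id 7, manager_id=4, lev 1).
Iteration 2: join on id=4 -> Quinn (id 4, manager_id=3, lev 2).
Iteration 3: join on id=3 -> Dave (id 3, manager_id=1, lev 3).
Iteration 4: join on id=1 -> Eve (id 1, manager_id=NULL, lev 4).
Iteration 5: manager_id is NULL; no match; recursion stops.
SUM(lev) = 0 + 1 + 2 + 3 + 4 = 10.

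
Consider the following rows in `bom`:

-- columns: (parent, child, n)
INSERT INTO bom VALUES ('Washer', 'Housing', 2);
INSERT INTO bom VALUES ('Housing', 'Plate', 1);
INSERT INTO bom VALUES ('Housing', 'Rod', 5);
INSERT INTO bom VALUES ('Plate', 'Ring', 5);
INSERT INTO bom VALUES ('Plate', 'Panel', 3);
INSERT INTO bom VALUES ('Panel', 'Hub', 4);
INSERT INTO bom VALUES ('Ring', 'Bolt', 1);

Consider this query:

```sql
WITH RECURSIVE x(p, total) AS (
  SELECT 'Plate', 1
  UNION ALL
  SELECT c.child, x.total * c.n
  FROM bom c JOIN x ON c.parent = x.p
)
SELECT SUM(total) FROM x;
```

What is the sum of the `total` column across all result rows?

Base: (Plate, total=1).
Iteration 1: components of {Plate} -> Panel = 1*3 = 3, Ring = 1*5 = 5.
Iteration 2: components of {Panel,Ring} -> Bolt = 5*1 = 5, Hub = 3*4 = 12.
Iteration 3: no further components; recursion stops.
SUM(total) = 1 + 5 + 3 + 5 + 12 = 26.

26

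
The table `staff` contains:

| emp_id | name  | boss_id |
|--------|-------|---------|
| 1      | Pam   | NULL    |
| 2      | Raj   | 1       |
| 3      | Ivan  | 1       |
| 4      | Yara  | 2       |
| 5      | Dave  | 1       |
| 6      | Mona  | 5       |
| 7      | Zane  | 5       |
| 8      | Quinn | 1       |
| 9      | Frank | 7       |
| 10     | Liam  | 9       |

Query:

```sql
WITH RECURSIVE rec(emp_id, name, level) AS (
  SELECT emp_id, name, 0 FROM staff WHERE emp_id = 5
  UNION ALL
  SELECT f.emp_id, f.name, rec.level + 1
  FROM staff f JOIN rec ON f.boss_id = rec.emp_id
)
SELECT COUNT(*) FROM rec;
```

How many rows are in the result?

Base: emp_id=5 (Dave) at level 0.
Iteration 1: rows with boss_id in {5} -> Mona (id 6, level 1), Zane (id 7, level 1).
Iteration 2: rows with boss_id in {6,7} -> Frank (id 9, level 2).
Iteration 3: rows with boss_id in {9} -> Liam (id 10, level 3).
Iteration 4: no rows with boss_id in {10}; recursion stops.
Total rows emitted: 5.

5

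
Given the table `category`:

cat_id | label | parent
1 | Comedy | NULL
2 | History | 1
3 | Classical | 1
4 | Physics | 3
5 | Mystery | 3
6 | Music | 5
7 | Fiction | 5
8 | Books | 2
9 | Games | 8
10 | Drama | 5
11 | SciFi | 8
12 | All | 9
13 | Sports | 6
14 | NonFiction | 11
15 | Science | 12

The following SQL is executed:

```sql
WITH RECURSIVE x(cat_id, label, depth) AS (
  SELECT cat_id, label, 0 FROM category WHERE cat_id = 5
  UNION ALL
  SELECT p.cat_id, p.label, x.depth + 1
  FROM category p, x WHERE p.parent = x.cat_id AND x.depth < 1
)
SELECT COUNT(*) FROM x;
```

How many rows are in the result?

4

Base: cat_id=5 (Mystery) at depth 0.
Iteration 1: rows with parent in {5} -> Music (id 6, depth 1), Fiction (id 7, depth 1), Drama (id 10, depth 1).
Iteration 2: depth < 1 fails for all current rows; recursion stops.
Total rows emitted: 4.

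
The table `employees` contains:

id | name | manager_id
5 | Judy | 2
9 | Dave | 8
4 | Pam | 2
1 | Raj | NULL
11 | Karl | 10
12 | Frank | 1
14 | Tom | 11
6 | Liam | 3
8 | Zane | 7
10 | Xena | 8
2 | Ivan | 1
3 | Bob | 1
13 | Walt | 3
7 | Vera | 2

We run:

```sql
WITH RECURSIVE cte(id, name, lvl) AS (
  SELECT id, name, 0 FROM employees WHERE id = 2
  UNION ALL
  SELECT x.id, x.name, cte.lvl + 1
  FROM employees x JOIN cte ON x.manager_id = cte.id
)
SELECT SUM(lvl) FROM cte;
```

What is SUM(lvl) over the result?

Base: id=2 (Ivan) at lvl 0.
Iteration 1: rows with manager_id in {2} -> Pam (id 4, lvl 1), Judy (id 5, lvl 1), Vera (id 7, lvl 1).
Iteration 2: rows with manager_id in {4,5,7} -> Zane (id 8, lvl 2).
Iteration 3: rows with manager_id in {8} -> Dave (id 9, lvl 3), Xena (id 10, lvl 3).
Iteration 4: rows with manager_id in {9,10} -> Karl (id 11, lvl 4).
Iteration 5: rows with manager_id in {11} -> Tom (id 14, lvl 5).
Iteration 6: no rows with manager_id in {14}; recursion stops.
SUM(lvl) = 0 + 1 + 1 + 1 + 2 + 3 + 3 + 4 + 5 = 20.

20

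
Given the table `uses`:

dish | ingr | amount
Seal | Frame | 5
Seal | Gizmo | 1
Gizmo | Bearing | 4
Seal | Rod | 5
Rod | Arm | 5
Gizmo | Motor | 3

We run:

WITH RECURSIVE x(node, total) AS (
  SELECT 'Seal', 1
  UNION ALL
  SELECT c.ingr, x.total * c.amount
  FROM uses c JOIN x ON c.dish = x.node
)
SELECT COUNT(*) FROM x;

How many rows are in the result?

Base: (Seal, total=1).
Iteration 1: components of {Seal} -> Frame = 1*5 = 5, Gizmo = 1*1 = 1, Rod = 1*5 = 5.
Iteration 2: components of {Frame,Gizmo,Rod} -> Arm = 5*5 = 25, Bearing = 1*4 = 4, Motor = 1*3 = 3.
Iteration 3: no further components; recursion stops.
Total rows emitted: 7.

7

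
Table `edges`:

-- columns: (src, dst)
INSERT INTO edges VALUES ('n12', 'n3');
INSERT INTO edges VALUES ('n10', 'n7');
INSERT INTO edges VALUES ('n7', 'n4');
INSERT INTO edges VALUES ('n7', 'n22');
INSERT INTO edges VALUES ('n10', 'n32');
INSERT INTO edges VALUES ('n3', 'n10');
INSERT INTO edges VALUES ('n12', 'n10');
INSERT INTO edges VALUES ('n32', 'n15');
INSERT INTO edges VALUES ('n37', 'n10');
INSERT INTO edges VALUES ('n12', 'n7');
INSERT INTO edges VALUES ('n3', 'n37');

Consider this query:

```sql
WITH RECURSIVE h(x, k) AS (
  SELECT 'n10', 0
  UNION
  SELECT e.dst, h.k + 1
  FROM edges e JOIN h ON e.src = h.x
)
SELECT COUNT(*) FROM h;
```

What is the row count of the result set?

6

Base: (n10, k=0).
Iteration 1: edges from {n10} -> (n32, k=1), (n7, k=1).
Iteration 2: edges from {n32,n7} -> (n15, k=2), (n22, k=2), (n4, k=2).
Iteration 3: no outgoing edges from {n15,n22,n4}; recursion stops.
Total rows emitted: 6.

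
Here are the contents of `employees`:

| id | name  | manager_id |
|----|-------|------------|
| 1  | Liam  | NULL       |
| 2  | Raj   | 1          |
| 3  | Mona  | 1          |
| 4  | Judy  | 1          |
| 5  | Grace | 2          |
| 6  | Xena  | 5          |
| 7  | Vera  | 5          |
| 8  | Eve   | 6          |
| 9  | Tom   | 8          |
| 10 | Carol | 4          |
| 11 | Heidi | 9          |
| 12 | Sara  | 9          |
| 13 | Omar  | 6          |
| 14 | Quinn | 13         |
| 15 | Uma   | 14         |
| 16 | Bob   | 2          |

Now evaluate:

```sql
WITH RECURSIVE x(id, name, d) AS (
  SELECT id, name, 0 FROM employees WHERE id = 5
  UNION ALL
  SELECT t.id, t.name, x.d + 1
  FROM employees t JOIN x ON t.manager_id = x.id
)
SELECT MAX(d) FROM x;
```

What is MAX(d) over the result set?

4

Base: id=5 (Grace) at d 0.
Iteration 1: rows with manager_id in {5} -> Xena (id 6, d 1), Vera (id 7, d 1).
Iteration 2: rows with manager_id in {6,7} -> Eve (id 8, d 2), Omar (id 13, d 2).
Iteration 3: rows with manager_id in {8,13} -> Tom (id 9, d 3), Quinn (id 14, d 3).
Iteration 4: rows with manager_id in {9,14} -> Heidi (id 11, d 4), Sara (id 12, d 4), Uma (id 15, d 4).
Iteration 5: no rows with manager_id in {11,12,15}; recursion stops.
d values: 0, 1, 1, 2, 2, 3, 3, 4, 4, 4; the maximum is 4.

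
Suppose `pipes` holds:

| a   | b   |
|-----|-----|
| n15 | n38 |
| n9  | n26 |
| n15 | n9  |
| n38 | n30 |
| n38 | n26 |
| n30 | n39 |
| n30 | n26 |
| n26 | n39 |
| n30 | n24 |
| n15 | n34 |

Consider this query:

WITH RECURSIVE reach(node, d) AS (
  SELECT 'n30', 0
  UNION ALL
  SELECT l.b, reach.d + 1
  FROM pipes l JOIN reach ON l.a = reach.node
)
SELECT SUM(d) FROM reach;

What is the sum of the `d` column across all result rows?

Base: (n30, d=0).
Iteration 1: edges from {n30} -> (n24, d=1), (n26, d=1), (n39, d=1).
Iteration 2: edges from {n24,n26,n39} -> (n39, d=2).
Iteration 3: no outgoing edges from {n39}; recursion stops.
SUM(d) = 0 + 1 + 1 + 1 + 2 = 5.

5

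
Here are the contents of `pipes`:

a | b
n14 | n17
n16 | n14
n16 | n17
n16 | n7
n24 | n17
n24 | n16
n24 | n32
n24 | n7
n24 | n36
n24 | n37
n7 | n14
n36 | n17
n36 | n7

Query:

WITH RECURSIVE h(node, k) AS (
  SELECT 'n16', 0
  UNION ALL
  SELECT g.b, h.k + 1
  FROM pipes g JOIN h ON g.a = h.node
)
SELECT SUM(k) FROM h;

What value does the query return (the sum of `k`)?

Base: (n16, k=0).
Iteration 1: edges from {n16} -> (n14, k=1), (n17, k=1), (n7, k=1).
Iteration 2: edges from {n14,n17,n7} -> (n14, k=2), (n17, k=2).
Iteration 3: edges from {n14,n17} -> (n17, k=3).
Iteration 4: no outgoing edges from {n17}; recursion stops.
SUM(k) = 0 + 1 + 1 + 1 + 2 + 2 + 3 = 10.

10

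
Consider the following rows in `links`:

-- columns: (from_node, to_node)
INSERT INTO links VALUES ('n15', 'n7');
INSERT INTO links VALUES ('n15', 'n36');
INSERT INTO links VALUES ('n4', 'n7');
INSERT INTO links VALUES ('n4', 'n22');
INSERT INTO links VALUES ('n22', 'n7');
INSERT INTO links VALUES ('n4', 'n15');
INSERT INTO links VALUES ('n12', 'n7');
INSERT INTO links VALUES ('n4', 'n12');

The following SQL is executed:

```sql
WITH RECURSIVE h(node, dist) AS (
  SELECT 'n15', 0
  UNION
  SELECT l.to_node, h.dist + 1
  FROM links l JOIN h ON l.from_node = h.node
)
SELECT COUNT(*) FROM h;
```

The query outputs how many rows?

Base: (n15, dist=0).
Iteration 1: edges from {n15} -> (n36, dist=1), (n7, dist=1).
Iteration 2: no outgoing edges from {n36,n7}; recursion stops.
Total rows emitted: 3.

3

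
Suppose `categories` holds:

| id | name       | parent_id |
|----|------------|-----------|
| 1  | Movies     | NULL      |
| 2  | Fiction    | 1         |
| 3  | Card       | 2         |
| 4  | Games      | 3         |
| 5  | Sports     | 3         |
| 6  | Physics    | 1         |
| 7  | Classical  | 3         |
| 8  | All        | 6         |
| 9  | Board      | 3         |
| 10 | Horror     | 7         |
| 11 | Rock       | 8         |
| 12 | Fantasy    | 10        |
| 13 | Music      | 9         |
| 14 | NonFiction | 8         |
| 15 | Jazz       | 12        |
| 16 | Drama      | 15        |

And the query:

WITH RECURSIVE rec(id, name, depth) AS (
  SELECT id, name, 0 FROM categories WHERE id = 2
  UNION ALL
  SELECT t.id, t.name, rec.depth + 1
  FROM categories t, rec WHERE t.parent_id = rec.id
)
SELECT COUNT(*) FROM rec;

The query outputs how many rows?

Base: id=2 (Fiction) at depth 0.
Iteration 1: rows with parent_id in {2} -> Card (id 3, depth 1).
Iteration 2: rows with parent_id in {3} -> Games (id 4, depth 2), Sports (id 5, depth 2), Classical (id 7, depth 2), Board (id 9, depth 2).
Iteration 3: rows with parent_id in {4,5,7,9} -> Horror (id 10, depth 3), Music (id 13, depth 3).
Iteration 4: rows with parent_id in {10,13} -> Fantasy (id 12, depth 4).
Iteration 5: rows with parent_id in {12} -> Jazz (id 15, depth 5).
Iteration 6: rows with parent_id in {15} -> Drama (id 16, depth 6).
Iteration 7: no rows with parent_id in {16}; recursion stops.
Total rows emitted: 11.

11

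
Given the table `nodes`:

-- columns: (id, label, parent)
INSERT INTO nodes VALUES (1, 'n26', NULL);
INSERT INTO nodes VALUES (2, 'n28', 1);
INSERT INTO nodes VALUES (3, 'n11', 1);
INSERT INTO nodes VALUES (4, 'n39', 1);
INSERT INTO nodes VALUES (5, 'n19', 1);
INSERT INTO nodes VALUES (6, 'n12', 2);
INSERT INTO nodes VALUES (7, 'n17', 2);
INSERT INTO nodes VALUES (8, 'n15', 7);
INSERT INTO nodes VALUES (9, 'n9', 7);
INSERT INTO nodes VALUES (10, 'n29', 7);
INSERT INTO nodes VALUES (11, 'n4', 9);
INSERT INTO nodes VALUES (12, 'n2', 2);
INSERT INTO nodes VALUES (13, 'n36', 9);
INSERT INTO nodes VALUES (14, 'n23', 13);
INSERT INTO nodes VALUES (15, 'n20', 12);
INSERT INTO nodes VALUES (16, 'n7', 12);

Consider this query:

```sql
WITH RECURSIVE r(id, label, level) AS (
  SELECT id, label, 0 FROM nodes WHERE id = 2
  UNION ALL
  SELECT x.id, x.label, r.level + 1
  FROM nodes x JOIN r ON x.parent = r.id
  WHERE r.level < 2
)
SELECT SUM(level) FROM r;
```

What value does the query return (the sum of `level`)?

13

Base: id=2 (n28) at level 0.
Iteration 1: rows with parent in {2} -> n12 (id 6, level 1), n17 (id 7, level 1), n2 (id 12, level 1).
Iteration 2: rows with parent in {6,7,12} -> n15 (id 8, level 2), n9 (id 9, level 2), n29 (id 10, level 2), n20 (id 15, level 2), n7 (id 16, level 2).
Iteration 3: level < 2 fails for all current rows; recursion stops.
SUM(level) = 0 + 1 + 1 + 1 + 2 + 2 + 2 + 2 + 2 = 13.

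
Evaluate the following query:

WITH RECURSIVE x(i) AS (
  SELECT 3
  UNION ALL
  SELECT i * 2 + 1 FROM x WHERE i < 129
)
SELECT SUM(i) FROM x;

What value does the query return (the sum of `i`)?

501

Base: i=3.
Iteration 1: 3 < 129 holds -> i = 3 * 2 + 1 = 7.
Iteration 2: 7 < 129 holds -> i = 7 * 2 + 1 = 15.
Iteration 3: 15 < 129 holds -> i = 15 * 2 + 1 = 31.
Iteration 4: 31 < 129 holds -> i = 31 * 2 + 1 = 63.
Iteration 5: 63 < 129 holds -> i = 63 * 2 + 1 = 127.
Iteration 6: 127 < 129 holds -> i = 127 * 2 + 1 = 255.
Iteration 7: 255 < 129 fails; recursion stops.
SUM(i) = 3 + 7 + 15 + 31 + 63 + 127 + 255 = 501.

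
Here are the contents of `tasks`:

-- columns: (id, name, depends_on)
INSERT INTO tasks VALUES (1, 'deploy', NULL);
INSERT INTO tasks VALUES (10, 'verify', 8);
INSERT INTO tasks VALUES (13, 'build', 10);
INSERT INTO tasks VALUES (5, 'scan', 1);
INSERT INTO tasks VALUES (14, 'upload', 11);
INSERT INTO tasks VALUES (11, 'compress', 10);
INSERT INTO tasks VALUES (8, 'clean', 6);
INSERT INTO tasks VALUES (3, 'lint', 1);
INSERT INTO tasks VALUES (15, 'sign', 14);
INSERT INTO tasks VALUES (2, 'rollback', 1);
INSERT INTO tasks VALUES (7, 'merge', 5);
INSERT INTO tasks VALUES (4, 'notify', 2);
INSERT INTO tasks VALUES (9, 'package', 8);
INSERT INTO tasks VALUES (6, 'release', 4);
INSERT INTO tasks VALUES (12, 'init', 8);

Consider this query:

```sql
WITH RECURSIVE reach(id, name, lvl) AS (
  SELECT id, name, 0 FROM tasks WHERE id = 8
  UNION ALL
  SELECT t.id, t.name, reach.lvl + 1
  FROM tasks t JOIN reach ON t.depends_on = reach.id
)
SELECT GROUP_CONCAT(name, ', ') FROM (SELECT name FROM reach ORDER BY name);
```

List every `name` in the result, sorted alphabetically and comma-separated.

build, clean, compress, init, package, sign, upload, verify

Base: id=8 (clean) at lvl 0.
Iteration 1: rows with depends_on in {8} -> package (id 9, lvl 1), verify (id 10, lvl 1), init (id 12, lvl 1).
Iteration 2: rows with depends_on in {9,10,12} -> compress (id 11, lvl 2), build (id 13, lvl 2).
Iteration 3: rows with depends_on in {11,13} -> upload (id 14, lvl 3).
Iteration 4: rows with depends_on in {14} -> sign (id 15, lvl 4).
Iteration 5: no rows with depends_on in {15}; recursion stops.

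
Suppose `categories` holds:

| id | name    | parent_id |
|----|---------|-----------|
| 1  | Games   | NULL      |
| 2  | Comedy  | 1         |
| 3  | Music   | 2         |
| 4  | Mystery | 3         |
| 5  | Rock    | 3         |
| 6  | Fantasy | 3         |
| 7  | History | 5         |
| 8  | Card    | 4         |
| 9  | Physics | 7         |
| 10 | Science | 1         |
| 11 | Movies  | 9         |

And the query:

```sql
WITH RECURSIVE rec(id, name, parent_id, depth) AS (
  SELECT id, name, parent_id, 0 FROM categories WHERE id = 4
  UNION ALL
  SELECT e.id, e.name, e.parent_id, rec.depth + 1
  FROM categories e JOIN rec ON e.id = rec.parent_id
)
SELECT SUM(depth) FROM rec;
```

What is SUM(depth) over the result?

Base: id=4 (Mystery), parent_id=3, depth 0.
Iteration 1: join on id=3 -> Music (id 3, parent_id=2, depth 1).
Iteration 2: join on id=2 -> Comedy (id 2, parent_id=1, depth 2).
Iteration 3: join on id=1 -> Games (id 1, parent_id=NULL, depth 3).
Iteration 4: parent_id is NULL; no match; recursion stops.
SUM(depth) = 0 + 1 + 2 + 3 = 6.

6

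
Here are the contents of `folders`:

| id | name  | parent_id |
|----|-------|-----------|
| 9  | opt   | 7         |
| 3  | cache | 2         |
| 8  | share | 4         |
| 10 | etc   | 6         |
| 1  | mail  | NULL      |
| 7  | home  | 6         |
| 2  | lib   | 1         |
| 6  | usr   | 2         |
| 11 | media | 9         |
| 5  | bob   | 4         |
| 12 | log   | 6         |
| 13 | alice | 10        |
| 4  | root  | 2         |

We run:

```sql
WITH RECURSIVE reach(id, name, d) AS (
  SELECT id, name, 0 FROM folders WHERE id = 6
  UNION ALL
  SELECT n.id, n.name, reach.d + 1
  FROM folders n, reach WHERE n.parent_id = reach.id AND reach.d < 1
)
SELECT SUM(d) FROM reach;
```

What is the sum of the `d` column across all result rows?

3

Base: id=6 (usr) at d 0.
Iteration 1: rows with parent_id in {6} -> home (id 7, d 1), etc (id 10, d 1), log (id 12, d 1).
Iteration 2: d < 1 fails for all current rows; recursion stops.
SUM(d) = 0 + 1 + 1 + 1 = 3.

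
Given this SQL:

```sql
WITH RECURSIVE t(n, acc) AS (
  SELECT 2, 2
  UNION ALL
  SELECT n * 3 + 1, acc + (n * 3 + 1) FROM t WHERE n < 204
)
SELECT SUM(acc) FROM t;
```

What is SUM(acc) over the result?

Base: n=2, acc=2.
Iteration 1: 2 < 204 holds -> n = 2 * 3 + 1 = 7, acc = 2 + 7 = 9.
Iteration 2: 7 < 204 holds -> n = 7 * 3 + 1 = 22, acc = 9 + 22 = 31.
Iteration 3: 22 < 204 holds -> n = 22 * 3 + 1 = 67, acc = 31 + 67 = 98.
Iteration 4: 67 < 204 holds -> n = 67 * 3 + 1 = 202, acc = 98 + 202 = 300.
Iteration 5: 202 < 204 holds -> n = 202 * 3 + 1 = 607, acc = 300 + 607 = 907.
Iteration 6: 607 < 204 fails; recursion stops.
SUM(acc) = 2 + 9 + 31 + 98 + 300 + 907 = 1347.

1347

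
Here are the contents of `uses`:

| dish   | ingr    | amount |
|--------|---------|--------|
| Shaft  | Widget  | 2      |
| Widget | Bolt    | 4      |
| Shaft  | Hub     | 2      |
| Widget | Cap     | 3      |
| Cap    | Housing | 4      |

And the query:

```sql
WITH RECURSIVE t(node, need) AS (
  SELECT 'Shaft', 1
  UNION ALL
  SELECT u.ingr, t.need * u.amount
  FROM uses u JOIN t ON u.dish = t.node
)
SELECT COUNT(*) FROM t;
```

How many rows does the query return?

6

Base: (Shaft, need=1).
Iteration 1: components of {Shaft} -> Hub = 1*2 = 2, Widget = 1*2 = 2.
Iteration 2: components of {Hub,Widget} -> Bolt = 2*4 = 8, Cap = 2*3 = 6.
Iteration 3: components of {Bolt,Cap} -> Housing = 6*4 = 24.
Iteration 4: no further components; recursion stops.
Total rows emitted: 6.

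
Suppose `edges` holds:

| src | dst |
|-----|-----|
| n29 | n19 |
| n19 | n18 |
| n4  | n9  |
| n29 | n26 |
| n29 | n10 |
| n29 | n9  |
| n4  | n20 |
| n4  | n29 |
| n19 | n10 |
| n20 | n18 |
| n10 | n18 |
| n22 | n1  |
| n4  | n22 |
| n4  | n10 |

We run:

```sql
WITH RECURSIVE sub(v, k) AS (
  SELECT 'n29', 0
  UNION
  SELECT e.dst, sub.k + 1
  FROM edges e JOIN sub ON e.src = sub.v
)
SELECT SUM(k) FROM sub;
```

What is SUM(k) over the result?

Base: (n29, k=0).
Iteration 1: edges from {n29} -> (n10, k=1), (n19, k=1), (n26, k=1), (n9, k=1).
Iteration 2: edges from {n10,n19,n26,n9} -> (n10, k=2), (n18, k=2). [UNION drops 1 duplicate row(s)]
Iteration 3: edges from {n10,n18} -> (n18, k=3).
Iteration 4: no outgoing edges from {n18}; recursion stops.
SUM(k) = 0 + 1 + 1 + 1 + 1 + 2 + 2 + 3 = 11.

11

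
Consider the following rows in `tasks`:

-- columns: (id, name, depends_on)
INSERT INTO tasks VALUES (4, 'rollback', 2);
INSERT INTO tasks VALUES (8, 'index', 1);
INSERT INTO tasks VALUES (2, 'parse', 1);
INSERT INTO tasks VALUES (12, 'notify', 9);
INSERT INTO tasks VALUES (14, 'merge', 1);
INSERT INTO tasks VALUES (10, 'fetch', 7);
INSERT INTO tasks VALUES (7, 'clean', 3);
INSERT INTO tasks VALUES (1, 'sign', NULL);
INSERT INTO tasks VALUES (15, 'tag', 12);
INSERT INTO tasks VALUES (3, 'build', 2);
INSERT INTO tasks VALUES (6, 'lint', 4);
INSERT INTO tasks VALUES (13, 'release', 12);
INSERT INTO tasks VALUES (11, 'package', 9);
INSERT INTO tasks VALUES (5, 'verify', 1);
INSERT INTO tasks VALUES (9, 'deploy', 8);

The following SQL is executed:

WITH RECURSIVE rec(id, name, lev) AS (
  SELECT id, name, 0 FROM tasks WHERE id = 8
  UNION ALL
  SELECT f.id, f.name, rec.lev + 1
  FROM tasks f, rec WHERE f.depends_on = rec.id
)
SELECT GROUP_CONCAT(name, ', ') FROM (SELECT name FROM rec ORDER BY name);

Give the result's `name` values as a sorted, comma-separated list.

deploy, index, notify, package, release, tag

Base: id=8 (index) at lev 0.
Iteration 1: rows with depends_on in {8} -> deploy (id 9, lev 1).
Iteration 2: rows with depends_on in {9} -> package (id 11, lev 2), notify (id 12, lev 2).
Iteration 3: rows with depends_on in {11,12} -> release (id 13, lev 3), tag (id 15, lev 3).
Iteration 4: no rows with depends_on in {13,15}; recursion stops.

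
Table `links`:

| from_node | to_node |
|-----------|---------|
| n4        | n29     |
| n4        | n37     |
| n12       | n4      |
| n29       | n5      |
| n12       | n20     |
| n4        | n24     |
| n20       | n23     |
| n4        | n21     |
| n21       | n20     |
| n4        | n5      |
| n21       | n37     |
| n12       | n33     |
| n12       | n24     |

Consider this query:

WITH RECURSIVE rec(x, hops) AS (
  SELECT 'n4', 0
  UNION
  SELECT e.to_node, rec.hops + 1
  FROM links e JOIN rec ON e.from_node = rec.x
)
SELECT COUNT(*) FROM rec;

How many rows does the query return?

Base: (n4, hops=0).
Iteration 1: edges from {n4} -> (n21, hops=1), (n24, hops=1), (n29, hops=1), (n37, hops=1), (n5, hops=1).
Iteration 2: edges from {n21,n24,n29,n37,n5} -> (n20, hops=2), (n37, hops=2), (n5, hops=2).
Iteration 3: edges from {n20,n37,n5} -> (n23, hops=3).
Iteration 4: no outgoing edges from {n23}; recursion stops.
Total rows emitted: 10.

10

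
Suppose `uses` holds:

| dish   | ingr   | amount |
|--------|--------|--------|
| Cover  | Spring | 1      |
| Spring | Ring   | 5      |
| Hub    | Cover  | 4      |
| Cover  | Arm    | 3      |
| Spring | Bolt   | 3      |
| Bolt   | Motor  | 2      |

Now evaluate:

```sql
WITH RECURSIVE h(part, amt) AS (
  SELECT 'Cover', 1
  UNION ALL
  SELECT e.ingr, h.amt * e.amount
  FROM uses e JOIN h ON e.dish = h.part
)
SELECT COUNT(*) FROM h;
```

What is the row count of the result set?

Base: (Cover, amt=1).
Iteration 1: components of {Cover} -> Arm = 1*3 = 3, Spring = 1*1 = 1.
Iteration 2: components of {Arm,Spring} -> Bolt = 1*3 = 3, Ring = 1*5 = 5.
Iteration 3: components of {Bolt,Ring} -> Motor = 3*2 = 6.
Iteration 4: no further components; recursion stops.
Total rows emitted: 6.

6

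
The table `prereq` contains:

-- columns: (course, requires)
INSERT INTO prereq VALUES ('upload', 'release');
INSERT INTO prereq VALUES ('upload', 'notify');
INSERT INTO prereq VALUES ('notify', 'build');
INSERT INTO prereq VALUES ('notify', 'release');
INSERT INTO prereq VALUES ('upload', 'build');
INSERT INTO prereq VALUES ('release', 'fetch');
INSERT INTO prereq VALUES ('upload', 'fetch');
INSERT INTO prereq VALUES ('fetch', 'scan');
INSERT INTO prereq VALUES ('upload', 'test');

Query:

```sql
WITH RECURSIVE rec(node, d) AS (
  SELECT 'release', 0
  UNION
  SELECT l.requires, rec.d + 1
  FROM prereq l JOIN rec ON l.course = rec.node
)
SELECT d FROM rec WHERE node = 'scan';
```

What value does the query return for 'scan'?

Base: (release, d=0).
Iteration 1: edges from {release} -> (fetch, d=1).
Iteration 2: edges from {fetch} -> (scan, d=2).
Iteration 3: no outgoing edges from {scan}; recursion stops.

2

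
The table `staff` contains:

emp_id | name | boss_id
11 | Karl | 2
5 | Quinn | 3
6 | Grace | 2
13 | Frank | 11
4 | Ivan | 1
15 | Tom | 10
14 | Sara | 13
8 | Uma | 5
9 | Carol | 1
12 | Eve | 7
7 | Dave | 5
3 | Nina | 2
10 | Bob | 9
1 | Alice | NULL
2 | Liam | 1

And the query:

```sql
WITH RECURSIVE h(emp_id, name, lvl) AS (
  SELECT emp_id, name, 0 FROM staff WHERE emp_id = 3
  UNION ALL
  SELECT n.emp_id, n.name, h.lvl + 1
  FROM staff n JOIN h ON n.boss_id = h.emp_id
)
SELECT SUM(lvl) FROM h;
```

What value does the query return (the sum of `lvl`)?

Base: emp_id=3 (Nina) at lvl 0.
Iteration 1: rows with boss_id in {3} -> Quinn (id 5, lvl 1).
Iteration 2: rows with boss_id in {5} -> Dave (id 7, lvl 2), Uma (id 8, lvl 2).
Iteration 3: rows with boss_id in {7,8} -> Eve (id 12, lvl 3).
Iteration 4: no rows with boss_id in {12}; recursion stops.
SUM(lvl) = 0 + 1 + 2 + 2 + 3 = 8.

8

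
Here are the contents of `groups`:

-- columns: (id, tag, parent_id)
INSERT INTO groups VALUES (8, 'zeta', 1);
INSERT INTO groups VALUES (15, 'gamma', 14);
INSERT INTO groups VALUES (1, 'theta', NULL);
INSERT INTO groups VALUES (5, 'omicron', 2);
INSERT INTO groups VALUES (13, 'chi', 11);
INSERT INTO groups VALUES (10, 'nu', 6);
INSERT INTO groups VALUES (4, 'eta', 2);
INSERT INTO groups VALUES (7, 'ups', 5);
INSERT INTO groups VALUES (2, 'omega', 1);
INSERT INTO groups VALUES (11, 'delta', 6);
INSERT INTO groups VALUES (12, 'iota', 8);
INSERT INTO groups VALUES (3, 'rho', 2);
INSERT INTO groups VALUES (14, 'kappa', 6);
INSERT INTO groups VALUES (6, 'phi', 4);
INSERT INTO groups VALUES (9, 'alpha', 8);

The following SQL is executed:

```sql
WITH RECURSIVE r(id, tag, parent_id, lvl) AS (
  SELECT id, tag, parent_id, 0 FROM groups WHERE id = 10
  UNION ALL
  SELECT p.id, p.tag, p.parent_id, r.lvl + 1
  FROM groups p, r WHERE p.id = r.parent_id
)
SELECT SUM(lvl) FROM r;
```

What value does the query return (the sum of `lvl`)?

10

Base: id=10 (nu), parent_id=6, lvl 0.
Iteration 1: join on id=6 -> phi (id 6, parent_id=4, lvl 1).
Iteration 2: join on id=4 -> eta (id 4, parent_id=2, lvl 2).
Iteration 3: join on id=2 -> omega (id 2, parent_id=1, lvl 3).
Iteration 4: join on id=1 -> theta (id 1, parent_id=NULL, lvl 4).
Iteration 5: parent_id is NULL; no match; recursion stops.
SUM(lvl) = 0 + 1 + 2 + 3 + 4 = 10.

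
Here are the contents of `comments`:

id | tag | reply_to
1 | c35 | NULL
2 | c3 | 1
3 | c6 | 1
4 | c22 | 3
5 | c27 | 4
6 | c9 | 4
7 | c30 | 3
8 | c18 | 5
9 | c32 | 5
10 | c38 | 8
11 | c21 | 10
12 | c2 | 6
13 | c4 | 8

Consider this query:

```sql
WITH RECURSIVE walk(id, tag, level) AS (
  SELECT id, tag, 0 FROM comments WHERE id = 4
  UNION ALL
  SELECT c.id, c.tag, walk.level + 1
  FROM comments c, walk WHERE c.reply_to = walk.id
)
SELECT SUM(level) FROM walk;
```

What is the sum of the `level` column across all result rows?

18

Base: id=4 (c22) at level 0.
Iteration 1: rows with reply_to in {4} -> c27 (id 5, level 1), c9 (id 6, level 1).
Iteration 2: rows with reply_to in {5,6} -> c18 (id 8, level 2), c32 (id 9, level 2), c2 (id 12, level 2).
Iteration 3: rows with reply_to in {8,9,12} -> c38 (id 10, level 3), c4 (id 13, level 3).
Iteration 4: rows with reply_to in {10,13} -> c21 (id 11, level 4).
Iteration 5: no rows with reply_to in {11}; recursion stops.
SUM(level) = 0 + 1 + 1 + 2 + 2 + 2 + 3 + 3 + 4 = 18.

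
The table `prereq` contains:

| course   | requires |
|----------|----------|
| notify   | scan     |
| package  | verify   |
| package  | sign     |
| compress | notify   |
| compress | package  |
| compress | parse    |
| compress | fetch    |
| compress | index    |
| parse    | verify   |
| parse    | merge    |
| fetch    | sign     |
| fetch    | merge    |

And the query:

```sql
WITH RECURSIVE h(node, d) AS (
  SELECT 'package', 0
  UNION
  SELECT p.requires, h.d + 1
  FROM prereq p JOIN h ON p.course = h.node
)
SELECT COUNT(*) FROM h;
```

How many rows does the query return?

Base: (package, d=0).
Iteration 1: edges from {package} -> (sign, d=1), (verify, d=1).
Iteration 2: no outgoing edges from {sign,verify}; recursion stops.
Total rows emitted: 3.

3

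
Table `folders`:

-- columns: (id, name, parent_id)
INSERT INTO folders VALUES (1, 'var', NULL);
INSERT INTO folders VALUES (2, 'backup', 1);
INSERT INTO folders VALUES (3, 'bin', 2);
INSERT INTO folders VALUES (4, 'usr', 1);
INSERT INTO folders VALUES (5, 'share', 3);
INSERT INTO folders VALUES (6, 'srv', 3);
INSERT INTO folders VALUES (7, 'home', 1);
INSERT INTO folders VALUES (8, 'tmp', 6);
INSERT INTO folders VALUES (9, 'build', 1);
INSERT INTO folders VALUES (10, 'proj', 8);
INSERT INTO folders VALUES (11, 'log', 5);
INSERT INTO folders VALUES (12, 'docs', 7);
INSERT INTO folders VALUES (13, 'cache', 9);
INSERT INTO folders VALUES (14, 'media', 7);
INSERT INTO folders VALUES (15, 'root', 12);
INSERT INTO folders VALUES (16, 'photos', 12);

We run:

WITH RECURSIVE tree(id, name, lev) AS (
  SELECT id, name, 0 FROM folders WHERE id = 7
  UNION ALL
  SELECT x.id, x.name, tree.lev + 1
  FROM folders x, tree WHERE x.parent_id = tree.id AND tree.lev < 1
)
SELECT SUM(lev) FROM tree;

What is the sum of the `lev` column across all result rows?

2

Base: id=7 (home) at lev 0.
Iteration 1: rows with parent_id in {7} -> docs (id 12, lev 1), media (id 14, lev 1).
Iteration 2: lev < 1 fails for all current rows; recursion stops.
SUM(lev) = 0 + 1 + 1 = 2.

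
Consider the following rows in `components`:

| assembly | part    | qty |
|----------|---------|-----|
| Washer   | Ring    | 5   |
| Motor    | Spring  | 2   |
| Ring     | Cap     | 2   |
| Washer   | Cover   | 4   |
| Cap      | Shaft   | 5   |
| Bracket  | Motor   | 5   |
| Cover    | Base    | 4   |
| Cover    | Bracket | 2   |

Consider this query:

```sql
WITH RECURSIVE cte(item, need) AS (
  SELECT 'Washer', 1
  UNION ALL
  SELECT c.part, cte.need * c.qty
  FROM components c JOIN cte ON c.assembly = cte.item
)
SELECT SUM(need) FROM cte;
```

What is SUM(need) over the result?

214

Base: (Washer, need=1).
Iteration 1: components of {Washer} -> Cover = 1*4 = 4, Ring = 1*5 = 5.
Iteration 2: components of {Cover,Ring} -> Base = 4*4 = 16, Bracket = 4*2 = 8, Cap = 5*2 = 10.
Iteration 3: components of {Base,Bracket,Cap} -> Motor = 8*5 = 40, Shaft = 10*5 = 50.
Iteration 4: components of {Motor,Shaft} -> Spring = 40*2 = 80.
Iteration 5: no further components; recursion stops.
SUM(need) = 1 + 4 + 5 + 8 + 16 + 10 + 40 + 50 + 80 = 214.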